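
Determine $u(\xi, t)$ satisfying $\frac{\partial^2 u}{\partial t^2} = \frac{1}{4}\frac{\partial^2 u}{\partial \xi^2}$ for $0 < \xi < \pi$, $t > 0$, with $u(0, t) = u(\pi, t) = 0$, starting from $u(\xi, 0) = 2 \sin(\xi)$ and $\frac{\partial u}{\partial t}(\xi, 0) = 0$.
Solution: Using separation of variables $u = X(\xi)T(t)$:
Eigenfunctions: $\sin(n\xi)$, $n = 1, 2, 3, \ldots$
General solution: $u(\xi, t) = \sum [A_n \cos(n t/2) + B_n \sin(n t/2)] \sin(n\xi)$
From $u(\xi,0) = 2 \sin(\xi)$: $A_1=2$. From $u_t(\xi,0) = 0$: all $B_n = 0$.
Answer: $u(\xi, t) = 2 \sin(\xi) \cos(t/2)$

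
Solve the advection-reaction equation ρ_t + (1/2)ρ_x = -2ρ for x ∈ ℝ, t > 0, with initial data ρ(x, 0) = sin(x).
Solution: Substitute ρ = exp(-2t)u.
Then ρ_t = exp(-2t)(u_t - 2u), ρ_x = exp(-2t)u_x; substituting and dividing by exp(-2t), the lower-order terms cancel: u_t + (1/2)u_x = 0 (standard advection equation).
Data for u: u(x,0) = ρ(x,0) = sin(x).
By characteristics (dx/dt = 1/2), u(x,t) = f(x - (1/2)t) with f = u(·, 0).
So u(x,t) = -sin(t/2 - x), and ρ(x,t) = exp(-2t)u(x,t).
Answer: ρ(x, t) = -exp(-2t)sin(t/2 - x)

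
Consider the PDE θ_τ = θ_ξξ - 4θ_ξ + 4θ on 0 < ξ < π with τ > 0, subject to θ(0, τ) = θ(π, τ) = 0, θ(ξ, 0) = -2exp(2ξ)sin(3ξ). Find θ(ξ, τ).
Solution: Substitute θ = exp(2ξ)u, i.e. u = exp(-2ξ)θ.
By the product rule, θ_ξ = exp(2ξ)(u_ξ + 2u), θ_ξξ = exp(2ξ)(u_ξξ + 4u_ξ + 4u), θ_τ = exp(2ξ)u_τ.
Substituting into the PDE and dividing by exp(2ξ): u_τ = (u_ξξ + 4u_ξ + 4u) - 4(u_ξ + 2u) + 4u.
The lower-order terms cancel, leaving the standard heat equation u_τ = u_ξξ.
Initial data for u: u(ξ,0) = exp(-2ξ)θ(ξ,0) = -2sin(3ξ). The boundary conditions carry over: u(0,τ) = u(π,τ) = 0.
Solve for u:
  Using separation of variables u = X(ξ)G(τ):
  Eigenfunctions: sin(nξ), n = 1, 2, 3, ...
  General solution: u(ξ, τ) = Σ c_n sin(nξ) exp(-n² τ)
  Matching u(ξ,0) = -2sin(3ξ) term by term: c_3=-2.
Hence u(ξ,τ) = -2exp(-9τ)sin(3ξ).
Transform back: θ(ξ,τ) = exp(2ξ)u(ξ,τ).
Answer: θ(ξ, τ) = -2exp(2ξ)exp(-9τ)sin(3ξ)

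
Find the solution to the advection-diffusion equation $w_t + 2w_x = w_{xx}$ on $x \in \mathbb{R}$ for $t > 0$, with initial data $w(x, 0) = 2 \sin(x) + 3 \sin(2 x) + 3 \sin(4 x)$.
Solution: Moving frame: $\eta = x - 2t$, $\sigma = t$, $w = u(\eta,\sigma)$, so $w_t = u_{\sigma} - 2u_{\eta}$ and $w_{xx} = u_{\eta\eta}$.
Hence $w_t + 2w_x = u_{\sigma}$ and the PDE becomes the heat equation $u_{\sigma} = u_{\eta\eta}$ on $\eta \in \mathbb{R}$.
Initial data: $u(\eta,0) = w(\eta,0) = 2 \sin(\eta) + 3 \sin(2 \eta) + 3 \sin(4 \eta)$. Each mode $\sin(n\eta)$ decays as $e^{-n^2\sigma}$ on $\mathbb{R}$, so $u(\eta,\sigma) = \sum c_n e^{-n^2\sigma} \sin(n\eta)$ with $c_1=2, c_2=3, c_4=3$: $u(\eta,\sigma) = 2 e^{-\sigma} \sin(\eta) + 3 e^{-4 \sigma} \sin(2 \eta) + 3 e^{-16 \sigma} \sin(4 \eta)$.
Substituting back: $w(x,t) = u(x - 2t, t)$.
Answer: $w(x, t) = -2 e^{-t} \sin(2 t - x) - 3 e^{-4 t} \sin(4 t - 2 x) - 3 e^{-16 t} \sin(8 t - 4 x)$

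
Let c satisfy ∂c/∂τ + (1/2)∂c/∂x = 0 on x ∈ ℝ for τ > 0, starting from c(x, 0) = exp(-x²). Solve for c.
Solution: By characteristics (dx/dτ = 1/2), c(x,τ) = f(x - (1/2)τ) with f = c(·, 0).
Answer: c(x, τ) = exp(-(x - τ/2)²)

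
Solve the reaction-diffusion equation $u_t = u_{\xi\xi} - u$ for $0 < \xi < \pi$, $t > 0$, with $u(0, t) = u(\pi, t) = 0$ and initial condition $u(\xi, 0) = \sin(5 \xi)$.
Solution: Substitute $u = e^{-t}w$, i.e. $w = e^{t}u$.
By the product rule, $u_t = e^{-t}(w_t - w)$, $u_{\xi\xi} = e^{-t}w_{\xi\xi}$.
Substituting into the PDE and dividing by $e^{-t}$: $w_t - w = w_{\xi\xi} - w$.
The lower-order terms cancel, leaving the standard heat equation $w_t = w_{\xi\xi}$.
Initial data for $w$: $w(\xi,0) = u(\xi,0) = \sin(5 \xi)$. The boundary conditions carry over: $w(0,t) = w(\pi,t) = 0$.
Solve for $w$:
  Using separation of variables $w = X(\xi)T(t)$:
  Eigenfunctions: $\sin(n\xi)$, $n = 1, 2, 3, \ldots$
  General solution: $w(\xi, t) = \sum c_n \sin(n\xi) e^{-n^2 t}$
  Matching $w(\xi,0) = \sin(5 \xi)$ term by term: $c_5=1$.
Hence $w(\xi,t) = e^{-25 t} \sin(5 \xi)$.
Transform back: $u(\xi,t) = e^{-t}w(\xi,t)$.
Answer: $u(\xi, t) = e^{-26 t} \sin(5 \xi)$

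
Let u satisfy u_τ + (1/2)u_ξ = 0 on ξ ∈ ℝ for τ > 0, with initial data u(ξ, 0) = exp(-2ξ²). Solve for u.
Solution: By characteristics (dξ/dτ = 1/2), u(ξ,τ) = f(ξ - (1/2)τ) with f = u(·, 0).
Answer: u(ξ, τ) = exp(-2(ξ - τ/2)²)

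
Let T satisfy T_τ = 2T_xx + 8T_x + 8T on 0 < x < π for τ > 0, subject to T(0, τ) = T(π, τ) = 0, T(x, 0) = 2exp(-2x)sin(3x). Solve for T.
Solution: Substitute T = exp(-2x)u, i.e. u = exp(2x)T.
By the product rule, T_x = exp(-2x)(u_x - 2u), T_xx = exp(-2x)(u_xx - 4u_x + 4u), T_τ = exp(-2x)u_τ.
Substituting into the PDE and dividing by exp(-2x): u_τ = 2(u_xx - 4u_x + 4u) + 8(u_x - 2u) + 8u.
The lower-order terms cancel, leaving the standard heat equation u_τ = 2u_xx.
Initial data for u: u(x,0) = exp(2x)T(x,0) = 2sin(3x). The boundary conditions carry over: u(0,τ) = u(π,τ) = 0.
Solve for u:
  Using separation of variables u = X(x)G(τ):
  Eigenfunctions: sin(nx), n = 1, 2, 3, ...
  General solution: u(x, τ) = Σ c_n sin(nx) exp(-2n² τ)
  Matching u(x,0) = 2sin(3x) term by term: c_3=2.
Hence u(x,τ) = 2exp(-18τ)sin(3x).
Transform back: T(x,τ) = exp(-2x)u(x,τ).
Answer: T(x, τ) = 2exp(-2x)exp(-18τ)sin(3x)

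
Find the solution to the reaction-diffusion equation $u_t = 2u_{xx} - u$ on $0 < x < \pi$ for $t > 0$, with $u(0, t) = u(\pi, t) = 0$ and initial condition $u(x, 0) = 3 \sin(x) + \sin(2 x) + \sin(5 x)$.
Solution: Substitute $u = e^{-t}w$.
Then $u_t = e^{-t}(w_t - w)$, $u_{xx} = e^{-t}w_{xx}$; substituting and dividing by $e^{-t}$, the lower-order terms cancel: $w_t = 2w_{xx}$ (standard heat equation).
Data for $w$: $w(x,0) = u(x,0) = 3 \sin(x) + \sin(2 x) + \sin(5 x)$. The boundary conditions carry over: $w(0,t) = w(\pi,t) = 0$.
Separating variables: $w = \sum c_n e^{-2n^2t} \sin(nx)$. From $w(x,0) = 3 \sin(x) + \sin(2 x) + \sin(5 x)$: $c_1=3, c_2=1, c_5=1$.
So $w(x,t) = 3 e^{-2 t} \sin(x) + e^{-8 t} \sin(2 x) + e^{-50 t} \sin(5 x)$, and $u(x,t) = e^{-t}w(x,t)$.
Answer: $u(x, t) = 3 e^{-3 t} \sin(x) + e^{-9 t} \sin(2 x) + e^{-51 t} \sin(5 x)$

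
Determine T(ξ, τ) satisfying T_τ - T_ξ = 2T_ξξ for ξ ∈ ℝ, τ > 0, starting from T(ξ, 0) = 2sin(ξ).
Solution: Change to a moving frame: let η = ξ + τ, σ = τ and write T(ξ,τ) = u(η,σ).
By the chain rule T_τ = u_σ + u_η, T_ξ = u_η, T_ξξ = u_ηη.
Then T_τ - T_ξ = u_σ: the advection term cancels and the PDE becomes the heat equation u_σ = 2u_ηη on η ∈ ℝ.
Initial data: u(η,0) = T(η,0) = 2sin(η).
On η ∈ ℝ each mode satisfies (sin(nη))″ = -n² sin(nη), so exp(-2n²σ) sin(nη) solves the heat equation; by superposition u(η,σ) = Σ c_n exp(-2n²σ) sin(nη).
Reading off the coefficients: c_1=2, so u(η,σ) = 2exp(-2σ)sin(η).
Substituting back η = ξ + τ, σ = τ: T(ξ,τ) = u(ξ + τ, τ).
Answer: T(ξ, τ) = 2exp(-2τ)sin(ξ + τ)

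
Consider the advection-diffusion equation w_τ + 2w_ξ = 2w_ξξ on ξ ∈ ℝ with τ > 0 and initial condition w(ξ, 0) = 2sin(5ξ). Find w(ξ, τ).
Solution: Change to a moving frame: let η = ξ - 2τ, σ = τ and write w(ξ,τ) = u(η,σ).
By the chain rule w_τ = u_σ - 2u_η, w_ξ = u_η, w_ξξ = u_ηη.
Then w_τ + 2w_ξ = u_σ: the advection term cancels and the PDE becomes the heat equation u_σ = 2u_ηη on η ∈ ℝ.
Initial data: u(η,0) = w(η,0) = 2sin(5η).
On η ∈ ℝ each mode satisfies (sin(nη))″ = -n² sin(nη), so exp(-2n²σ) sin(nη) solves the heat equation; by superposition u(η,σ) = Σ c_n exp(-2n²σ) sin(nη).
Reading off the coefficients: c_5=2, so u(η,σ) = 2exp(-50σ)sin(5η).
Substituting back η = ξ - 2τ, σ = τ: w(ξ,τ) = u(ξ - 2τ, τ).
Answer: w(ξ, τ) = 2exp(-50τ)sin(5ξ - 10τ)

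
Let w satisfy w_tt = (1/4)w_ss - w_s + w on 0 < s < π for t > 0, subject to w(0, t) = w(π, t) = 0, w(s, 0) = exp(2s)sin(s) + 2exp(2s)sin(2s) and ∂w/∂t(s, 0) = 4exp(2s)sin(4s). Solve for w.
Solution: Substitute w = exp(2s)u, i.e. u = exp(-2s)w.
By the product rule, w_s = exp(2s)(u_s + 2u), w_ss = exp(2s)(u_ss + 4u_s + 4u), w_tt = exp(2s)u_tt.
Substituting into the PDE and dividing by exp(2s): u_tt = (1/4)(u_ss + 4u_s + 4u) - (u_s + 2u) + u.
The lower-order terms cancel, leaving the standard wave equation u_tt = (1/4)u_ss.
Initial data for u: u(s,0) = exp(-2s)w(s,0) = sin(s) + 2sin(2s); u_t(s,0) = exp(-2s)w_t(s,0) = 4sin(4s). The boundary conditions carry over: u(0,t) = u(π,t) = 0.
Solve for u:
  Using separation of variables u = X(s)T(t):
  Eigenfunctions: sin(ns), n = 1, 2, 3, ...
  General solution: u(s, t) = Σ [A_n cos(n t/2) + B_n sin(n t/2)] sin(ns)
  From u(s,0) = sin(s) + 2sin(2s): A_1=1, A_2=2. From u_t(s,0) = 4sin(4s), using u_t(s,0) = Σ ω_n B_n sin(ns) with ω_n = n/2: B_4 = 4/2 = 2.
Hence u(s,t) = sin(s)cos(t/2) + 2sin(2s)cos(t) + 2sin(4s)sin(2t).
Transform back: w(s,t) = exp(2s)u(s,t).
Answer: w(s, t) = exp(2s)sin(s)cos(t/2) + 2exp(2s)sin(2s)cos(t) + 2exp(2s)sin(4s)sin(2t)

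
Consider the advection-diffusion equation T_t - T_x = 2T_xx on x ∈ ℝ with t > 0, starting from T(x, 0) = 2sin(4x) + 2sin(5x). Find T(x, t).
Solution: Moving frame: η = x + t, σ = t, T = u(η,σ), so T_t = u_σ + u_η and T_xx = u_ηη.
Hence T_t - T_x = u_σ and the PDE becomes the heat equation u_σ = 2u_ηη on η ∈ ℝ.
Initial data: u(η,0) = T(η,0) = 2sin(4η) + 2sin(5η). Each mode sin(nη) decays as exp(-2n²σ) on ℝ, so u(η,σ) = Σ c_n exp(-2n²σ) sin(nη) with c_4=2, c_5=2: u(η,σ) = 2exp(-32σ)sin(4η) + 2exp(-50σ)sin(5η).
Substituting back: T(x,t) = u(x + t, t).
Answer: T(x, t) = 2exp(-32t)sin(4t + 4x) + 2exp(-50t)sin(5t + 5x)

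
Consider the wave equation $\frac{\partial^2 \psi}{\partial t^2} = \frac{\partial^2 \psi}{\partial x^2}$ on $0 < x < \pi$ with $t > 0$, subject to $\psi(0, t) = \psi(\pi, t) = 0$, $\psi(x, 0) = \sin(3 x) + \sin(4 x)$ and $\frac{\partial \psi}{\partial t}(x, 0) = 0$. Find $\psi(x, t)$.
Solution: Separating variables: $\psi = \sum [A_n \cos(\omega_n t) + B_n \sin(\omega_n t)] \sin(nx)$, $\omega_n = n$. From ICs: $A_3=1, A_4=1$.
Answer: $\psi(x, t) = \sin(3 x) \cos(3 t) + \sin(4 x) \cos(4 t)$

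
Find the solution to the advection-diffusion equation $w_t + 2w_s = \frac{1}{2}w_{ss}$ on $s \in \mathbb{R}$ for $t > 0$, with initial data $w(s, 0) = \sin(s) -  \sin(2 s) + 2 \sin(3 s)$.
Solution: Moving frame: $\eta = s - 2t$, $\sigma = t$, $w = u(\eta,\sigma)$, so $w_t = u_{\sigma} - 2u_{\eta}$ and $w_{ss} = u_{\eta\eta}$.
Hence $w_t + 2w_s = u_{\sigma}$ and the PDE becomes the heat equation $u_{\sigma} = \frac{1}{2}u_{\eta\eta}$ on $\eta \in \mathbb{R}$.
Initial data: $u(\eta,0) = w(\eta,0) = \sin(\eta) - \sin(2 \eta) + 2 \sin(3 \eta)$. Each mode $\sin(n\eta)$ decays as $e^{-n^2\sigma/2}$ on $\mathbb{R}$, so $u(\eta,\sigma) = \sum c_n e^{-n^2\sigma/2} \sin(n\eta)$ with $c_1=1, c_2=-1, c_3=2$: $u(\eta,\sigma) = - e^{-2 \sigma} \sin(2 \eta) + e^{-\sigma/2} \sin(\eta) + 2 e^{-9 \sigma/2} \sin(3 \eta)$.
Substituting back: $w(s,t) = u(s - 2t, t)$.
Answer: $w(s, t) = - e^{-2 t} \sin(2 s - 4 t) + e^{-t/2} \sin(s - 2 t) + 2 e^{-9 t/2} \sin(3 s - 6 t)$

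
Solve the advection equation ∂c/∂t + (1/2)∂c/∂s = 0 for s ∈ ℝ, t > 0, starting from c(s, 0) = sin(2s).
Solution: By method of characteristics (waves move right with speed 1/2):
Along characteristics s - (1/2)t = const, c is constant, so c(s,t) = f(s - (1/2)t) with f = c(·, 0).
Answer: c(s, t) = sin(2s - t)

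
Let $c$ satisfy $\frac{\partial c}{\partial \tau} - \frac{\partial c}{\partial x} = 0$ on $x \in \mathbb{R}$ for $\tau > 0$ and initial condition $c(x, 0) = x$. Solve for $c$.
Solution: By characteristics ($dx/d\tau = -1$), $c(x,\tau) = f(x + \tau)$ with $f = c( \cdot , 0)$.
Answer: $c(x, \tau) = \tau + x$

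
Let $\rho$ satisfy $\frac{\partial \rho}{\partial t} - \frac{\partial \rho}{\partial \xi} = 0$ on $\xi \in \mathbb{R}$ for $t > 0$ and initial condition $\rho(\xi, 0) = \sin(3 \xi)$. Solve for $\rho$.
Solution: By method of characteristics (waves move left with speed 1):
Along characteristics $\xi + t =$ const, $\rho$ is constant, so $\rho(\xi,t) = f(\xi + t)$ with $f = \rho( \cdot , 0)$.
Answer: $\rho(\xi, t) = \sin(3 \xi + 3 t)$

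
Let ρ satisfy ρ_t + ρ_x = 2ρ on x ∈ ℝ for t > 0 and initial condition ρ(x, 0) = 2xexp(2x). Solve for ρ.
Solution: Substitute ρ = exp(2x)u.
Then ρ_x = exp(2x)(u_x + 2u), ρ_t = exp(2x)u_t; substituting and dividing by exp(2x), the lower-order terms cancel: u_t + u_x = 0 (standard advection equation).
Data for u: u(x,0) = exp(-2x)ρ(x,0) = 2x.
By characteristics (dx/dt = 1), u(x,t) = f(x - t) with f = u(·, 0).
So u(x,t) = -2t + 2x, and ρ(x,t) = exp(2x)u(x,t).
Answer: ρ(x, t) = -2texp(2x) + 2xexp(2x)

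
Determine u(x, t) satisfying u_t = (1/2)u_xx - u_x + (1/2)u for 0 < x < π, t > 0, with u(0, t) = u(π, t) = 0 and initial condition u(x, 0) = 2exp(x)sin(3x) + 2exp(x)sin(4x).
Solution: Substitute u = exp(x)w.
Then u_x = exp(x)(w_x + w), u_xx = exp(x)(w_xx + 2w_x + w), u_t = exp(x)w_t; substituting and dividing by exp(x), the lower-order terms cancel: w_t = (1/2)w_xx (standard heat equation).
Data for w: w(x,0) = exp(-x)u(x,0) = 2sin(3x) + 2sin(4x). The boundary conditions carry over: w(0,t) = w(π,t) = 0.
Separating variables: w = Σ c_n exp(-n²t/2) sin(nx). From w(x,0) = 2sin(3x) + 2sin(4x): c_3=2, c_4=2.
So w(x,t) = 2exp(-8t)sin(4x) + 2exp(-9t/2)sin(3x), and u(x,t) = exp(x)w(x,t).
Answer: u(x, t) = 2exp(-8t)exp(x)sin(4x) + 2exp(-9t/2)exp(x)sin(3x)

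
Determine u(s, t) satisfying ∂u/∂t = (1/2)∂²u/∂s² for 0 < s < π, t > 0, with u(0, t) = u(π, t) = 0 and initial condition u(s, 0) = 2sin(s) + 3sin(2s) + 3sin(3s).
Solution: Using separation of variables u = X(s)T(t):
Eigenfunctions: sin(ns), n = 1, 2, 3, ...
General solution: u(s, t) = Σ c_n sin(ns) exp(-n² t/2)
Matching u(s,0) = 2sin(s) + 3sin(2s) + 3sin(3s) term by term: c_1=2, c_2=3, c_3=3.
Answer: u(s, t) = 3exp(-2t)sin(2s) + 2exp(-t/2)sin(s) + 3exp(-9t/2)sin(3s)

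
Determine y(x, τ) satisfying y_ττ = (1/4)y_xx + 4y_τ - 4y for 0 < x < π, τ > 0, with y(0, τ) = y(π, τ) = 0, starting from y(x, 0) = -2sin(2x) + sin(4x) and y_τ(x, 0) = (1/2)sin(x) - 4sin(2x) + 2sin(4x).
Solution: Substitute y = exp(2τ)u.
Then y_τ = exp(2τ)(u_τ + 2u), y_ττ = exp(2τ)(u_ττ + 4u_τ + 4u), y_xx = exp(2τ)u_xx; substituting and dividing by exp(2τ), the lower-order terms cancel: u_ττ = (1/4)u_xx (standard wave equation).
Data for u: u(x,0) = y(x,0) = -2sin(2x) + sin(4x); u_τ(x,0) = y_τ(x,0) - 2y(x,0) = (1/2)sin(x). The boundary conditions carry over: u(0,τ) = u(π,τ) = 0.
Separating variables: u = Σ [A_n cos(ω_n τ) + B_n sin(ω_n τ)] sin(nx), ω_n = n/2. From ICs (B_n = velocity coefficient / ω_n): A_2=-2, A_4=1, B_1=1.
So u(x,τ) = sin(x)sin(τ/2) - 2sin(2x)cos(τ) + sin(4x)cos(2τ), and y(x,τ) = exp(2τ)u(x,τ).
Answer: y(x, τ) = exp(2τ)sin(x)sin(τ/2) - 2exp(2τ)sin(2x)cos(τ) + exp(2τ)sin(4x)cos(2τ)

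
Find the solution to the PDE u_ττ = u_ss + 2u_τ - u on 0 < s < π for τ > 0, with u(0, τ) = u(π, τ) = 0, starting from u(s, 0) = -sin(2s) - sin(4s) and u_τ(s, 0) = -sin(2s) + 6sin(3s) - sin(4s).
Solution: Substitute u = exp(τ)w.
Then u_τ = exp(τ)(w_τ + w), u_ττ = exp(τ)(w_ττ + 2w_τ + w), u_ss = exp(τ)w_ss; substituting and dividing by exp(τ), the lower-order terms cancel: w_ττ = w_ss (standard wave equation).
Data for w: w(s,0) = u(s,0) = -sin(2s) - sin(4s); w_τ(s,0) = u_τ(s,0) - u(s,0) = 6sin(3s). The boundary conditions carry over: w(0,τ) = w(π,τ) = 0.
Separating variables: w = Σ [A_n cos(ω_n τ) + B_n sin(ω_n τ)] sin(ns), ω_n = n. From ICs (B_n = velocity coefficient / ω_n): A_2=-1, A_4=-1, B_3=2.
So w(s,τ) = -sin(2s)cos(2τ) + 2sin(3s)sin(3τ) - sin(4s)cos(4τ), and u(s,τ) = exp(τ)w(s,τ).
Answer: u(s, τ) = -exp(τ)sin(2s)cos(2τ) + 2exp(τ)sin(3s)sin(3τ) - exp(τ)sin(4s)cos(4τ)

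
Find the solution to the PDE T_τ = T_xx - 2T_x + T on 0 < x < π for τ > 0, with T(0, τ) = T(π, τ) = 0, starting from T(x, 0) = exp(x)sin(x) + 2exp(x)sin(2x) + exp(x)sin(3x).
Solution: Substitute T = exp(x)u, i.e. u = exp(-x)T.
By the product rule, T_x = exp(x)(u_x + u), T_xx = exp(x)(u_xx + 2u_x + u), T_τ = exp(x)u_τ.
Substituting into the PDE and dividing by exp(x): u_τ = (u_xx + 2u_x + u) - 2(u_x + u) + u.
The lower-order terms cancel, leaving the standard heat equation u_τ = u_xx.
Initial data for u: u(x,0) = exp(-x)T(x,0) = sin(x) + 2sin(2x) + sin(3x). The boundary conditions carry over: u(0,τ) = u(π,τ) = 0.
Solve for u:
  Using separation of variables u = X(x)G(τ):
  Eigenfunctions: sin(nx), n = 1, 2, 3, ...
  General solution: u(x, τ) = Σ c_n sin(nx) exp(-n² τ)
  Matching u(x,0) = sin(x) + 2sin(2x) + sin(3x) term by term: c_1=1, c_2=2, c_3=1.
Hence u(x,τ) = exp(-τ)sin(x) + 2exp(-4τ)sin(2x) + exp(-9τ)sin(3x).
Transform back: T(x,τ) = exp(x)u(x,τ).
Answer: T(x, τ) = exp(x)exp(-τ)sin(x) + 2exp(x)exp(-4τ)sin(2x) + exp(x)exp(-9τ)sin(3x)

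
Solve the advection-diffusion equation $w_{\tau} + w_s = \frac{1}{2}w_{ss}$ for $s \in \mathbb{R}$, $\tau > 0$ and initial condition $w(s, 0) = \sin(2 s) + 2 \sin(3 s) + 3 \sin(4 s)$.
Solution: Change to a moving frame: let $\eta = s - \tau$, $\sigma = \tau$ and write $w(s,\tau) = u(\eta,\sigma)$.
By the chain rule $w_{\tau} = u_{\sigma} - u_{\eta}$, $w_s = u_{\eta}$, $w_{ss} = u_{\eta\eta}$.
Then $w_{\tau} + w_s = u_{\sigma}$: the advection term cancels and the PDE becomes the heat equation $u_{\sigma} = \frac{1}{2}u_{\eta\eta}$ on $\eta \in \mathbb{R}$.
Initial data: $u(\eta,0) = w(\eta,0) = \sin(2 \eta) + 2 \sin(3 \eta) + 3 \sin(4 \eta)$.
On $\eta \in \mathbb{R}$ each mode satisfies $(\sin(n\eta))'' = -n^2 \sin(n\eta)$, so $e^{-n^2\sigma/2} \sin(n\eta)$ solves the heat equation; by superposition $u(\eta,\sigma) = \sum c_n e^{-n^2\sigma/2} \sin(n\eta)$.
Reading off the coefficients: $c_2=1, c_3=2, c_4=3$, so $u(\eta,\sigma) = e^{-2 \sigma} \sin(2 \eta) + 3 e^{-8 \sigma} \sin(4 \eta) + 2 e^{-9 \sigma/2} \sin(3 \eta)$.
Substituting back $\eta = s - \tau$, $\sigma = \tau$: $w(s,\tau) = u(s - \tau, \tau)$.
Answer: $w(s, \tau) = - e^{-2 \tau} \sin(2 \tau - 2 s) - 3 e^{-8 \tau} \sin(4 \tau - 4 s) - 2 e^{-9 \tau/2} \sin(3 \tau - 3 s)$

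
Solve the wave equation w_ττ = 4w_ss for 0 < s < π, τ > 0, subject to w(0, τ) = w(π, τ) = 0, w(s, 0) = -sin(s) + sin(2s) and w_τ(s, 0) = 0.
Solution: Separating variables: w = Σ [A_n cos(ω_n τ) + B_n sin(ω_n τ)] sin(ns), ω_n = 2n. From ICs: A_1=-1, A_2=1.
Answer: w(s, τ) = -sin(s)cos(2τ) + sin(2s)cos(4τ)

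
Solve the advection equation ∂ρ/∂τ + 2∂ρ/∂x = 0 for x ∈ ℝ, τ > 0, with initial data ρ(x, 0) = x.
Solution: By characteristics (dx/dτ = 2), ρ(x,τ) = f(x - 2τ) with f = ρ(·, 0).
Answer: ρ(x, τ) = x - 2τ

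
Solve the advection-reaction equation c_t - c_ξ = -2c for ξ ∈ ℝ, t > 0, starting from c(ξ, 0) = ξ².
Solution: Substitute c = exp(-2t)u, i.e. u = exp(2t)c.
By the product rule, c_t = exp(-2t)(u_t - 2u), c_ξ = exp(-2t)u_ξ.
Substituting into the PDE and dividing by exp(-2t): u_t - 2u - u_ξ = -2u.
The lower-order terms cancel, leaving the standard advection equation u_t - u_ξ = 0.
Initial data for u: u(ξ,0) = c(ξ,0) = ξ².
Solve for u:
  By method of characteristics (waves move left with speed 1):
  Along characteristics ξ + t = const, u is constant, so u(ξ,t) = f(ξ + t) with f = u(·, 0).
Hence u(ξ,t) = t² + 2tξ + ξ².
Transform back: c(ξ,t) = exp(-2t)u(ξ,t).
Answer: c(ξ, t) = t²exp(-2t) + 2tξexp(-2t) + ξ²exp(-2t)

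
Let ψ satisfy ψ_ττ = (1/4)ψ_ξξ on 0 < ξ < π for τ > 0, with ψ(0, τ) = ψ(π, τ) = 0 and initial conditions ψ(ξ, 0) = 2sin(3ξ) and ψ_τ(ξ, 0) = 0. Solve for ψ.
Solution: Using separation of variables ψ = X(ξ)T(τ):
Eigenfunctions: sin(nξ), n = 1, 2, 3, ...
General solution: ψ(ξ, τ) = Σ [A_n cos(n τ/2) + B_n sin(n τ/2)] sin(nξ)
From ψ(ξ,0) = 2sin(3ξ): A_3=2. From ψ_τ(ξ,0) = 0: all B_n = 0.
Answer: ψ(ξ, τ) = 2sin(3ξ)cos(3τ/2)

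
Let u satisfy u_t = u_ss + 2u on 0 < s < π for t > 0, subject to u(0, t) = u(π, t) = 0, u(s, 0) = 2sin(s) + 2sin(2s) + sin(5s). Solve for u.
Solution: Substitute u = exp(2t)w.
Then u_t = exp(2t)(w_t + 2w), u_ss = exp(2t)w_ss; substituting and dividing by exp(2t), the lower-order terms cancel: w_t = w_ss (standard heat equation).
Data for w: w(s,0) = u(s,0) = 2sin(s) + 2sin(2s) + sin(5s). The boundary conditions carry over: w(0,t) = w(π,t) = 0.
Separating variables: w = Σ c_n exp(-n²t) sin(ns). From w(s,0) = 2sin(s) + 2sin(2s) + sin(5s): c_1=2, c_2=2, c_5=1.
So w(s,t) = 2exp(-t)sin(s) + 2exp(-4t)sin(2s) + exp(-25t)sin(5s), and u(s,t) = exp(2t)w(s,t).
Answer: u(s, t) = 2exp(t)sin(s) + 2exp(-2t)sin(2s) + exp(-23t)sin(5s)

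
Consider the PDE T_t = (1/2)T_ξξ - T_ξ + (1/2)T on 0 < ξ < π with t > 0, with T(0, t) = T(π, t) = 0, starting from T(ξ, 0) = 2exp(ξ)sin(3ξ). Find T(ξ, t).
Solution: Substitute T = exp(ξ)u.
Then T_ξ = exp(ξ)(u_ξ + u), T_ξξ = exp(ξ)(u_ξξ + 2u_ξ + u), T_t = exp(ξ)u_t; substituting and dividing by exp(ξ), the lower-order terms cancel: u_t = (1/2)u_ξξ (standard heat equation).
Data for u: u(ξ,0) = exp(-ξ)T(ξ,0) = 2sin(3ξ). The boundary conditions carry over: u(0,t) = u(π,t) = 0.
Separating variables: u = Σ c_n exp(-n²t/2) sin(nξ). From u(ξ,0) = 2sin(3ξ): c_3=2.
So u(ξ,t) = 2exp(-9t/2)sin(3ξ), and T(ξ,t) = exp(ξ)u(ξ,t).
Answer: T(ξ, t) = 2exp(-9t/2)exp(ξ)sin(3ξ)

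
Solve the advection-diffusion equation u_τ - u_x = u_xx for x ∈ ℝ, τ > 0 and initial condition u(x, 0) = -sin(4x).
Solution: Moving frame: η = x + τ, σ = τ, u = w(η,σ), so u_τ = w_σ + w_η and u_xx = w_ηη.
Hence u_τ - u_x = w_σ and the PDE becomes the heat equation w_σ = w_ηη on η ∈ ℝ.
Initial data: w(η,0) = u(η,0) = -sin(4η). Each mode sin(nη) decays as exp(-n²σ) on ℝ, so w(η,σ) = Σ c_n exp(-n²σ) sin(nη) with c_4=-1: w(η,σ) = -exp(-16σ)sin(4η).
Substituting back: u(x,τ) = w(x + τ, τ).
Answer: u(x, τ) = -exp(-16τ)sin(4x + 4τ)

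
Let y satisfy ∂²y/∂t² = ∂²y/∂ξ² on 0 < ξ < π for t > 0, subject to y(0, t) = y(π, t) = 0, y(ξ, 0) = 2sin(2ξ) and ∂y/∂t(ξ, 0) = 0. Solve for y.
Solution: Separating variables: y = Σ [A_n cos(ω_n t) + B_n sin(ω_n t)] sin(nξ), ω_n = n. From ICs: A_2=2.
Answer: y(ξ, t) = 2sin(2ξ)cos(2t)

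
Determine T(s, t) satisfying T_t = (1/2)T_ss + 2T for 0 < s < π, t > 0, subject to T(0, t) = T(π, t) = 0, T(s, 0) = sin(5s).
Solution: Substitute T = exp(2t)u, i.e. u = exp(-2t)T.
By the product rule, T_t = exp(2t)(u_t + 2u), T_ss = exp(2t)u_ss.
Substituting into the PDE and dividing by exp(2t): u_t + 2u = (1/2)u_ss + 2u.
The lower-order terms cancel, leaving the standard heat equation u_t = (1/2)u_ss.
Initial data for u: u(s,0) = T(s,0) = sin(5s). The boundary conditions carry over: u(0,t) = u(π,t) = 0.
Solve for u:
  Using separation of variables u = X(s)G(t):
  Eigenfunctions: sin(ns), n = 1, 2, 3, ...
  General solution: u(s, t) = Σ c_n sin(ns) exp(-n² t/2)
  Matching u(s,0) = sin(5s) term by term: c_5=1.
Hence u(s,t) = exp(-25t/2)sin(5s).
Transform back: T(s,t) = exp(2t)u(s,t).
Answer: T(s, t) = exp(-21t/2)sin(5s)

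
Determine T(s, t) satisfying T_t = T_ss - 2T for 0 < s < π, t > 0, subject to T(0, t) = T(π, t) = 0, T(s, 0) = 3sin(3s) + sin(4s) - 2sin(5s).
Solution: Substitute T = exp(-2t)u.
Then T_t = exp(-2t)(u_t - 2u), T_ss = exp(-2t)u_ss; substituting and dividing by exp(-2t), the lower-order terms cancel: u_t = u_ss (standard heat equation).
Data for u: u(s,0) = T(s,0) = 3sin(3s) + sin(4s) - 2sin(5s). The boundary conditions carry over: u(0,t) = u(π,t) = 0.
Separating variables: u = Σ c_n exp(-n²t) sin(ns). From u(s,0) = 3sin(3s) + sin(4s) - 2sin(5s): c_3=3, c_4=1, c_5=-2.
So u(s,t) = 3exp(-9t)sin(3s) + exp(-16t)sin(4s) - 2exp(-25t)sin(5s), and T(s,t) = exp(-2t)u(s,t).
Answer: T(s, t) = 3exp(-11t)sin(3s) + exp(-18t)sin(4s) - 2exp(-27t)sin(5s)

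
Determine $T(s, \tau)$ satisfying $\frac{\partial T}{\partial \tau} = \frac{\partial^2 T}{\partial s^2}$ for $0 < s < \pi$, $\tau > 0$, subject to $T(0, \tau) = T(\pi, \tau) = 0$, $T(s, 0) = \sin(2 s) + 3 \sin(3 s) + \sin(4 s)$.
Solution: Using separation of variables $T = X(s)G(\tau)$:
Eigenfunctions: $\sin(ns)$, $n = 1, 2, 3, \ldots$
General solution: $T(s, \tau) = \sum c_n \sin(ns) e^{-n^2 \tau}$
Matching $T(s,0) = \sin(2 s) + 3 \sin(3 s) + \sin(4 s)$ term by term: $c_2=1, c_3=3, c_4=1$.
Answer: $T(s, \tau) = e^{-4 \tau} \sin(2 s) + 3 e^{-9 \tau} \sin(3 s) + e^{-16 \tau} \sin(4 s)$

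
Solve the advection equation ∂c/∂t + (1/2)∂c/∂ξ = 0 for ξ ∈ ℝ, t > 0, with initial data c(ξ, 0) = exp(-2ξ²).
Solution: By characteristics (dξ/dt = 1/2), c(ξ,t) = f(ξ - (1/2)t) with f = c(·, 0).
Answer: c(ξ, t) = exp(-2(-t/2 + ξ)²)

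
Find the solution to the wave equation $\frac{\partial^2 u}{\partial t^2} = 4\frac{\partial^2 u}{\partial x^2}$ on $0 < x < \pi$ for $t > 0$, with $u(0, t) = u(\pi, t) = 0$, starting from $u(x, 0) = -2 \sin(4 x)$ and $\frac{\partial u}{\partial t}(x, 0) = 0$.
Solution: Separating variables: $u = \sum [A_n \cos(\omega_n t) + B_n \sin(\omega_n t)] \sin(nx)$, $\omega_n = 2n$. From ICs: $A_4=-2$.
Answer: $u(x, t) = -2 \sin(4 x) \cos(8 t)$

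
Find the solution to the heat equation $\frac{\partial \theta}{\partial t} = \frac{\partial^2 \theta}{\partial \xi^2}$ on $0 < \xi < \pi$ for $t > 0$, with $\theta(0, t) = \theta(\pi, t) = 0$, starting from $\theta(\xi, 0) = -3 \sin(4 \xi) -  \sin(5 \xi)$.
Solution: Using separation of variables $\theta = X(\xi)G(t)$:
Eigenfunctions: $\sin(n\xi)$, $n = 1, 2, 3, \ldots$
General solution: $\theta(\xi, t) = \sum c_n \sin(n\xi) e^{-n^2 t}$
Matching $\theta(\xi,0) = -3 \sin(4 \xi) - \sin(5 \xi)$ term by term: $c_4=-3, c_5=-1$.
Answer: $\theta(\xi, t) = -3 e^{-16 t} \sin(4 \xi) -  e^{-25 t} \sin(5 \xi)$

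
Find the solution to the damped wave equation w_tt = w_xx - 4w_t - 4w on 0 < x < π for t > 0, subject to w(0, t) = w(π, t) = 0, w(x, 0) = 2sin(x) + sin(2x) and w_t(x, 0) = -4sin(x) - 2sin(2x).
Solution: Substitute w = exp(-2t)u, i.e. u = exp(2t)w.
By the product rule, w_t = exp(-2t)(u_t - 2u), w_tt = exp(-2t)(u_tt - 4u_t + 4u), w_xx = exp(-2t)u_xx.
Substituting into the PDE and dividing by exp(-2t): u_tt - 4u_t + 4u = u_xx - 4(u_t - 2u) - 4u.
The lower-order terms cancel, leaving the standard wave equation u_tt = u_xx.
Initial data for u: u(x,0) = w(x,0) = 2sin(x) + sin(2x); u_t(x,0) = w_t(x,0) + 2w(x,0) = 0. The boundary conditions carry over: u(0,t) = u(π,t) = 0.
Solve for u:
  Using separation of variables u = X(x)T(t):
  Eigenfunctions: sin(nx), n = 1, 2, 3, ...
  General solution: u(x, t) = Σ [A_n cos(n t) + B_n sin(n t)] sin(nx)
  From u(x,0) = 2sin(x) + sin(2x): A_1=2, A_2=1. From u_t(x,0) = 0: all B_n = 0.
Hence u(x,t) = 2sin(x)cos(t) + sin(2x)cos(2t).
Transform back: w(x,t) = exp(-2t)u(x,t).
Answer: w(x, t) = 2exp(-2t)sin(x)cos(t) + exp(-2t)sin(2x)cos(2t)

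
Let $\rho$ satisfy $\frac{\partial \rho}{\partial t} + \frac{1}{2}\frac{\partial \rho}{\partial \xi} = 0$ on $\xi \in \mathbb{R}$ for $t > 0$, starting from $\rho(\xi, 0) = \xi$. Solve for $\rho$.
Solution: By characteristics ($d\xi/dt = 1/2$), $\rho(\xi,t) = f(\xi - \frac{1}{2}t)$ with $f = \rho( \cdot , 0)$.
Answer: $\rho(\xi, t) = \xi - \frac{1}{2} t$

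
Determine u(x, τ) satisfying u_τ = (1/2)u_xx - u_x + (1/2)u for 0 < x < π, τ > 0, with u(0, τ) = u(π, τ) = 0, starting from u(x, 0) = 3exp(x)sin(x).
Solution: Substitute u = exp(x)w.
Then u_x = exp(x)(w_x + w), u_xx = exp(x)(w_xx + 2w_x + w), u_τ = exp(x)w_τ; substituting and dividing by exp(x), the lower-order terms cancel: w_τ = (1/2)w_xx (standard heat equation).
Data for w: w(x,0) = exp(-x)u(x,0) = 3sin(x). The boundary conditions carry over: w(0,τ) = w(π,τ) = 0.
Separating variables: w = Σ c_n exp(-n²τ/2) sin(nx). From w(x,0) = 3sin(x): c_1=3.
So w(x,τ) = 3exp(-τ/2)sin(x), and u(x,τ) = exp(x)w(x,τ).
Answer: u(x, τ) = 3exp(x)exp(-τ/2)sin(x)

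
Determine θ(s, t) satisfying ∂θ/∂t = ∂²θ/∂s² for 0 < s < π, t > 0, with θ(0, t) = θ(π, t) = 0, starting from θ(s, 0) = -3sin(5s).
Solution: Separating variables: θ = Σ c_n exp(-n²t) sin(ns). From θ(s,0) = -3sin(5s): c_5=-3.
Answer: θ(s, t) = -3exp(-25t)sin(5s)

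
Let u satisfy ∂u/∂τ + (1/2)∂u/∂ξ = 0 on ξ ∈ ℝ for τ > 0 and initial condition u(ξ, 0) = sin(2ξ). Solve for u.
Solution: By characteristics (dξ/dτ = 1/2), u(ξ,τ) = f(ξ - (1/2)τ) with f = u(·, 0).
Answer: u(ξ, τ) = sin(2ξ - τ)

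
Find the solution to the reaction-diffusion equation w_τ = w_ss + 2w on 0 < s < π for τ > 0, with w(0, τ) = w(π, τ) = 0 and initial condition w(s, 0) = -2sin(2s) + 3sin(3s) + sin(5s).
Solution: Substitute w = exp(2τ)u, i.e. u = exp(-2τ)w.
By the product rule, w_τ = exp(2τ)(u_τ + 2u), w_ss = exp(2τ)u_ss.
Substituting into the PDE and dividing by exp(2τ): u_τ + 2u = u_ss + 2u.
The lower-order terms cancel, leaving the standard heat equation u_τ = u_ss.
Initial data for u: u(s,0) = w(s,0) = -2sin(2s) + 3sin(3s) + sin(5s). The boundary conditions carry over: u(0,τ) = u(π,τ) = 0.
Solve for u:
  Using separation of variables u = X(s)T(τ):
  Eigenfunctions: sin(ns), n = 1, 2, 3, ...
  General solution: u(s, τ) = Σ c_n sin(ns) exp(-n² τ)
  Matching u(s,0) = -2sin(2s) + 3sin(3s) + sin(5s) term by term: c_2=-2, c_3=3, c_5=1.
Hence u(s,τ) = -2exp(-4τ)sin(2s) + 3exp(-9τ)sin(3s) + exp(-25τ)sin(5s).
Transform back: w(s,τ) = exp(2τ)u(s,τ).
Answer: w(s, τ) = -2exp(-2τ)sin(2s) + 3exp(-7τ)sin(3s) + exp(-23τ)sin(5s)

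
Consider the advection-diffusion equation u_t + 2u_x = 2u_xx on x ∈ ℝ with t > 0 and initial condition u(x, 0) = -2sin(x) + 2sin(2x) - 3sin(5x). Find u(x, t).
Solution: Change to a moving frame: let η = x - 2t, σ = t and write u(x,t) = w(η,σ).
By the chain rule u_t = w_σ - 2w_η, u_x = w_η, u_xx = w_ηη.
Then u_t + 2u_x = w_σ: the advection term cancels and the PDE becomes the heat equation w_σ = 2w_ηη on η ∈ ℝ.
Initial data: w(η,0) = u(η,0) = -2sin(η) + 2sin(2η) - 3sin(5η).
On η ∈ ℝ each mode satisfies (sin(nη))″ = -n² sin(nη), so exp(-2n²σ) sin(nη) solves the heat equation; by superposition w(η,σ) = Σ c_n exp(-2n²σ) sin(nη).
Reading off the coefficients: c_1=-2, c_2=2, c_5=-3, so w(η,σ) = -2exp(-2σ)sin(η) + 2exp(-8σ)sin(2η) - 3exp(-50σ)sin(5η).
Substituting back η = x - 2t, σ = t: u(x,t) = w(x - 2t, t).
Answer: u(x, t) = 2exp(-2t)sin(2t - x) - 2exp(-8t)sin(4t - 2x) + 3exp(-50t)sin(10t - 5x)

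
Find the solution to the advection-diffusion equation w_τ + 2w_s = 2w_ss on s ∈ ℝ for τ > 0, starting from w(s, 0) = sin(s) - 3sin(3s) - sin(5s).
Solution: Change to a moving frame: let η = s - 2τ, σ = τ and write w(s,τ) = u(η,σ).
By the chain rule w_τ = u_σ - 2u_η, w_s = u_η, w_ss = u_ηη.
Then w_τ + 2w_s = u_σ: the advection term cancels and the PDE becomes the heat equation u_σ = 2u_ηη on η ∈ ℝ.
Initial data: u(η,0) = w(η,0) = sin(η) - 3sin(3η) - sin(5η).
On η ∈ ℝ each mode satisfies (sin(nη))″ = -n² sin(nη), so exp(-2n²σ) sin(nη) solves the heat equation; by superposition u(η,σ) = Σ c_n exp(-2n²σ) sin(nη).
Reading off the coefficients: c_1=1, c_3=-3, c_5=-1, so u(η,σ) = exp(-2σ)sin(η) - 3exp(-18σ)sin(3η) - exp(-50σ)sin(5η).
Substituting back η = s - 2τ, σ = τ: w(s,τ) = u(s - 2τ, τ).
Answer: w(s, τ) = exp(-2τ)sin(s - 2τ) - 3exp(-18τ)sin(3s - 6τ) - exp(-50τ)sin(5s - 10τ)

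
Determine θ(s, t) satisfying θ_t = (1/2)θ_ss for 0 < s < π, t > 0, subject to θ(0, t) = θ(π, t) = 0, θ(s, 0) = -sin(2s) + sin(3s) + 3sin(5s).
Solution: Separating variables: θ = Σ c_n exp(-n²t/2) sin(ns). From θ(s,0) = -sin(2s) + sin(3s) + 3sin(5s): c_2=-1, c_3=1, c_5=3.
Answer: θ(s, t) = -exp(-2t)sin(2s) + exp(-9t/2)sin(3s) + 3exp(-25t/2)sin(5s)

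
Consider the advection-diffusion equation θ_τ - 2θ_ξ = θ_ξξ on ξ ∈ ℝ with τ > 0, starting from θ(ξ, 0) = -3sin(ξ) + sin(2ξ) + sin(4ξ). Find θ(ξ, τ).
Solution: Moving frame: η = ξ + 2τ, σ = τ, θ = u(η,σ), so θ_τ = u_σ + 2u_η and θ_ξξ = u_ηη.
Hence θ_τ - 2θ_ξ = u_σ and the PDE becomes the heat equation u_σ = u_ηη on η ∈ ℝ.
Initial data: u(η,0) = θ(η,0) = -3sin(η) + sin(2η) + sin(4η). Each mode sin(nη) decays as exp(-n²σ) on ℝ, so u(η,σ) = Σ c_n exp(-n²σ) sin(nη) with c_1=-3, c_2=1, c_4=1: u(η,σ) = -3exp(-σ)sin(η) + exp(-4σ)sin(2η) + exp(-16σ)sin(4η).
Substituting back: θ(ξ,τ) = u(ξ + 2τ, τ).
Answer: θ(ξ, τ) = -3exp(-τ)sin(ξ + 2τ) + exp(-4τ)sin(2ξ + 4τ) + exp(-16τ)sin(4ξ + 8τ)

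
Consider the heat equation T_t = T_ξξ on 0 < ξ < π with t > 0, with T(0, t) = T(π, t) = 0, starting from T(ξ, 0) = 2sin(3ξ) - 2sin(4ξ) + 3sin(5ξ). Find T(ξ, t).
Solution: Separating variables: T = Σ c_n exp(-n²t) sin(nξ). From T(ξ,0) = 2sin(3ξ) - 2sin(4ξ) + 3sin(5ξ): c_3=2, c_4=-2, c_5=3.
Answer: T(ξ, t) = 2exp(-9t)sin(3ξ) - 2exp(-16t)sin(4ξ) + 3exp(-25t)sin(5ξ)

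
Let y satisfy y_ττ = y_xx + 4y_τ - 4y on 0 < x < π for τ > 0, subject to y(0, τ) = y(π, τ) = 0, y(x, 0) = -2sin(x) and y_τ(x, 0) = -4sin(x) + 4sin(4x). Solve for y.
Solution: Substitute y = exp(2τ)u.
Then y_τ = exp(2τ)(u_τ + 2u), y_ττ = exp(2τ)(u_ττ + 4u_τ + 4u), y_xx = exp(2τ)u_xx; substituting and dividing by exp(2τ), the lower-order terms cancel: u_ττ = u_xx (standard wave equation).
Data for u: u(x,0) = y(x,0) = -2sin(x); u_τ(x,0) = y_τ(x,0) - 2y(x,0) = 4sin(4x). The boundary conditions carry over: u(0,τ) = u(π,τ) = 0.
Separating variables: u = Σ [A_n cos(ω_n τ) + B_n sin(ω_n τ)] sin(nx), ω_n = n. From ICs (B_n = velocity coefficient / ω_n): A_1=-2, B_4=1.
So u(x,τ) = -2sin(x)cos(τ) + sin(4x)sin(4τ), and y(x,τ) = exp(2τ)u(x,τ).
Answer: y(x, τ) = -2exp(2τ)sin(x)cos(τ) + exp(2τ)sin(4x)sin(4τ)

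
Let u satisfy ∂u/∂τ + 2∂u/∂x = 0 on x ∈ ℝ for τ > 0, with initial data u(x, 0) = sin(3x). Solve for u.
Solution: By characteristics (dx/dτ = 2), u(x,τ) = f(x - 2τ) with f = u(·, 0).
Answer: u(x, τ) = sin(3x - 6τ)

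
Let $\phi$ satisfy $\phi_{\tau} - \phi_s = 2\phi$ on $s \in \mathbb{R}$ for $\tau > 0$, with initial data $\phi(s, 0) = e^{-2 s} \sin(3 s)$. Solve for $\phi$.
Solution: Substitute $\phi = e^{-2s}u$, i.e. $u = e^{2s}\phi$.
By the product rule, $\phi_s = e^{-2s}(u_s - 2u)$, $\phi_{\tau} = e^{-2s}u_{\tau}$.
Substituting into the PDE and dividing by $e^{-2s}$: $u_{\tau} - (u_s - 2u) = 2u$.
The lower-order terms cancel, leaving the standard advection equation $u_{\tau} - u_s = 0$.
Initial data for $u$: $u(s,0) = e^{2s}\phi(s,0) = \sin(3 s)$.
Solve for $u$:
  By method of characteristics (waves move left with speed 1):
  Along characteristics $s + \tau =$ const, $u$ is constant, so $u(s,\tau) = f(s + \tau)$ with $f = u( \cdot , 0)$.
Hence $u(s,\tau) = \sin(3 s + 3 \tau)$.
Transform back: $\phi(s,\tau) = e^{-2s}u(s,\tau)$.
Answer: $\phi(s, \tau) = e^{-2 s} \sin(3 \tau + 3 s)$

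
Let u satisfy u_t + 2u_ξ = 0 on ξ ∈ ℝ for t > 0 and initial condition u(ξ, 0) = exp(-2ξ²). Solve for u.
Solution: By characteristics (dξ/dt = 2), u(ξ,t) = f(ξ - 2t) with f = u(·, 0).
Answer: u(ξ, t) = exp(-2(-2t + ξ)²)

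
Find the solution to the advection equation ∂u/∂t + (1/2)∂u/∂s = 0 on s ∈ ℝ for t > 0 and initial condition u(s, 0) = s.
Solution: By method of characteristics (waves move right with speed 1/2):
Along characteristics s - (1/2)t = const, u is constant, so u(s,t) = f(s - (1/2)t) with f = u(·, 0).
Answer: u(s, t) = s - (1/2)t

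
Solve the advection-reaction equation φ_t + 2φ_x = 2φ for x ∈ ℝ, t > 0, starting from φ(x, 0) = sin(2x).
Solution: Substitute φ = exp(2t)u, i.e. u = exp(-2t)φ.
By the product rule, φ_t = exp(2t)(u_t + 2u), φ_x = exp(2t)u_x.
Substituting into the PDE and dividing by exp(2t): u_t + 2u + 2u_x = 2u.
The lower-order terms cancel, leaving the standard advection equation u_t + 2u_x = 0.
Initial data for u: u(x,0) = φ(x,0) = sin(2x).
Solve for u:
  By method of characteristics (waves move right with speed 2):
  Along characteristics x - 2t = const, u is constant, so u(x,t) = f(x - 2t) with f = u(·, 0).
Hence u(x,t) = -sin(4t - 2x).
Transform back: φ(x,t) = exp(2t)u(x,t).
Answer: φ(x, t) = -exp(2t)sin(4t - 2x)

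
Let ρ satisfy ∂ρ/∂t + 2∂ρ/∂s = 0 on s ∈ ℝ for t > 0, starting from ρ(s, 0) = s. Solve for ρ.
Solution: By method of characteristics (waves move right with speed 2):
Along characteristics s - 2t = const, ρ is constant, so ρ(s,t) = f(s - 2t) with f = ρ(·, 0).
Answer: ρ(s, t) = s - 2t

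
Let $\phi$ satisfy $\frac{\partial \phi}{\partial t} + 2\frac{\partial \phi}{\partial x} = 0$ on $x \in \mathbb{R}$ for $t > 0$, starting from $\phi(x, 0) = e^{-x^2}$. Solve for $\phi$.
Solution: By method of characteristics (waves move right with speed 2):
Along characteristics $x - 2t =$ const, $\phi$ is constant, so $\phi(x,t) = f(x - 2t)$ with $f = \phi( \cdot , 0)$.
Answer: $\phi(x, t) = e^{-(-2 t + x)^2}$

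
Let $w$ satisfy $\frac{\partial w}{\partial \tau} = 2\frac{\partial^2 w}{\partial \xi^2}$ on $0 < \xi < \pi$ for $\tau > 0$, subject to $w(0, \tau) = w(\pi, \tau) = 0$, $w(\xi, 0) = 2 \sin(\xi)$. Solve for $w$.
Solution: Using separation of variables $w = X(\xi)T(\tau)$:
Eigenfunctions: $\sin(n\xi)$, $n = 1, 2, 3, \ldots$
General solution: $w(\xi, \tau) = \sum c_n \sin(n\xi) e^{-2n^2 \tau}$
Matching $w(\xi,0) = 2 \sin(\xi)$ term by term: $c_1=2$.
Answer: $w(\xi, \tau) = 2 e^{-2 \tau} \sin(\xi)$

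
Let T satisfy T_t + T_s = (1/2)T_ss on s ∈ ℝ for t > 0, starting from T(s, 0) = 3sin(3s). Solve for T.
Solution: Change to a moving frame: let η = s - t, σ = t and write T(s,t) = u(η,σ).
By the chain rule T_t = u_σ - u_η, T_s = u_η, T_ss = u_ηη.
Then T_t + T_s = u_σ: the advection term cancels and the PDE becomes the heat equation u_σ = (1/2)u_ηη on η ∈ ℝ.
Initial data: u(η,0) = T(η,0) = 3sin(3η).
On η ∈ ℝ each mode satisfies (sin(nη))″ = -n² sin(nη), so exp(-n²σ/2) sin(nη) solves the heat equation; by superposition u(η,σ) = Σ c_n exp(-n²σ/2) sin(nη).
Reading off the coefficients: c_3=3, so u(η,σ) = 3exp(-9σ/2)sin(3η).
Substituting back η = s - t, σ = t: T(s,t) = u(s - t, t).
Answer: T(s, t) = 3exp(-9t/2)sin(3s - 3t)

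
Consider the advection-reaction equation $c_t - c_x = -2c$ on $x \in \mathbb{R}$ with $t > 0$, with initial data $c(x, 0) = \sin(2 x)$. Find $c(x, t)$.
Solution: Substitute $c = e^{-2t}u$.
Then $c_t = e^{-2t}(u_t - 2u)$, $c_x = e^{-2t}u_x$; substituting and dividing by $e^{-2t}$, the lower-order terms cancel: $u_t - u_x = 0$ (standard advection equation).
Data for $u$: $u(x,0) = c(x,0) = \sin(2 x)$.
By characteristics ($dx/dt = -1$), $u(x,t) = f(x + t)$ with $f = u( \cdot , 0)$.
So $u(x,t) = \sin(2 t + 2 x)$, and $c(x,t) = e^{-2t}u(x,t)$.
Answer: $c(x, t) = e^{-2 t} \sin(2 t + 2 x)$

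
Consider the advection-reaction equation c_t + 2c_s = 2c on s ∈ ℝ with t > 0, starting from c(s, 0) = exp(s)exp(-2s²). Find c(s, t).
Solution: Substitute c = exp(s)u.
Then c_s = exp(s)(u_s + u), c_t = exp(s)u_t; substituting and dividing by exp(s), the lower-order terms cancel: u_t + 2u_s = 0 (standard advection equation).
Data for u: u(s,0) = exp(-s)c(s,0) = exp(-2s²).
By characteristics (ds/dt = 2), u(s,t) = f(s - 2t) with f = u(·, 0).
So u(s,t) = exp(-2(s - 2t)²), and c(s,t) = exp(s)u(s,t).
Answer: c(s, t) = exp(s)exp(-2(s - 2t)²)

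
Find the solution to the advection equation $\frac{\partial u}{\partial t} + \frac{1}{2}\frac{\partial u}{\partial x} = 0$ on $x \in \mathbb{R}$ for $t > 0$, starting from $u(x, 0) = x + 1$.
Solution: By method of characteristics (waves move right with speed 1/2):
Along characteristics $x - \frac{1}{2}t =$ const, $u$ is constant, so $u(x,t) = f(x - \frac{1}{2}t)$ with $f = u( \cdot , 0)$.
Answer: $u(x, t) = -\frac{1}{2} t + x + 1$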